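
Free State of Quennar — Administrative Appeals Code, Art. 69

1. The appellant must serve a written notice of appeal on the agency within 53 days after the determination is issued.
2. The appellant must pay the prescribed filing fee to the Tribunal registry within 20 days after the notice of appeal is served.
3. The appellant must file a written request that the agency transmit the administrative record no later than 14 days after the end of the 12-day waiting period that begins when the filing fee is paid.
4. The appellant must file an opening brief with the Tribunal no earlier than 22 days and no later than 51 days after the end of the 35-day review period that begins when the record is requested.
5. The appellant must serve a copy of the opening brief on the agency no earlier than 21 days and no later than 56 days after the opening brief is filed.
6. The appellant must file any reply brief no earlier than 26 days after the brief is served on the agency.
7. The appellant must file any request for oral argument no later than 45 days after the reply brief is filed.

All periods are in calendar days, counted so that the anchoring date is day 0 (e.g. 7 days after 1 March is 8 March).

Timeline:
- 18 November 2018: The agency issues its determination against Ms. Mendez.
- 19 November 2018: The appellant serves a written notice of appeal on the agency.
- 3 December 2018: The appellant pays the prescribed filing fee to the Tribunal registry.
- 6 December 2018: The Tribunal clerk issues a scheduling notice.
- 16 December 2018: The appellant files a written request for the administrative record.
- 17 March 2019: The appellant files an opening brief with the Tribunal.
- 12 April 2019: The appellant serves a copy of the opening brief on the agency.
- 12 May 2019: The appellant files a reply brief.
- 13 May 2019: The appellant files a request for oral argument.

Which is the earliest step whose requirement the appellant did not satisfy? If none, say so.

Step 4

Step 1 — counting 53 days from 18 November 2018 (when the determination is issued) gives a deadline of 10 January 2019; done 19 November 2018 — timely.
Step 2 — counting 20 days from 19 November 2018 (when the notice of appeal is served) gives a deadline of 9 December 2018; completed 3 December 2018, before the deadline.
Step 3 — counting 14 days from 15 December 2018 (end of the 12-day waiting period, which began when the filing fee is paid on 3 December 2018) gives a deadline of 29 December 2018; 16 December 2018 is within that limit.
Step 4 — 22 and 51 days from 20 January 2019 (end of the 35-day review period, which began when the record is requested on 16 December 2018) are 11 February 2019 and 12 March 2019 respectively; done 17 March 2019 — 5 days after the window closed.
The procedure was therefore not followed at step 4.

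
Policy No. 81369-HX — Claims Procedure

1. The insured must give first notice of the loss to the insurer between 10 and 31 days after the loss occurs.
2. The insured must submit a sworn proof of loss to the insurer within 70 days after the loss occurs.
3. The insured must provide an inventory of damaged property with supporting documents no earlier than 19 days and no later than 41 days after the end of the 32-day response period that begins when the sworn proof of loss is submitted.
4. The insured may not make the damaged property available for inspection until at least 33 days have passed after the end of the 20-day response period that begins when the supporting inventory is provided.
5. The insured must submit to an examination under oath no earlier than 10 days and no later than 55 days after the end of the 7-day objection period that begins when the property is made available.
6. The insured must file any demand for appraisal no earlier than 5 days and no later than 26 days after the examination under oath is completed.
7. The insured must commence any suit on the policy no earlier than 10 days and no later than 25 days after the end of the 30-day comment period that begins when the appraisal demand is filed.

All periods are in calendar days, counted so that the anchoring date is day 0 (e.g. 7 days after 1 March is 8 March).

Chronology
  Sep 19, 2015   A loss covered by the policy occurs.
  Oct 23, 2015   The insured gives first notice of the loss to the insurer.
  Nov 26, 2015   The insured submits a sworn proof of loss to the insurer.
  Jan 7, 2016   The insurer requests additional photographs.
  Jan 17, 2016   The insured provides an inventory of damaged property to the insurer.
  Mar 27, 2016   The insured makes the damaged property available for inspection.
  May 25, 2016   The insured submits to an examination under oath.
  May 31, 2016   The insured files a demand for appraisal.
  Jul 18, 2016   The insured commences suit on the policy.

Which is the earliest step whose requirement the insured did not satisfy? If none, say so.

Step 1

Step 1: the window is 10–31 days after Sep 19, 2015 (when the loss occurs), so Sep 29, 2015 through Oct 20, 2015; done Oct 23, 2015 — 3 days after the window closed.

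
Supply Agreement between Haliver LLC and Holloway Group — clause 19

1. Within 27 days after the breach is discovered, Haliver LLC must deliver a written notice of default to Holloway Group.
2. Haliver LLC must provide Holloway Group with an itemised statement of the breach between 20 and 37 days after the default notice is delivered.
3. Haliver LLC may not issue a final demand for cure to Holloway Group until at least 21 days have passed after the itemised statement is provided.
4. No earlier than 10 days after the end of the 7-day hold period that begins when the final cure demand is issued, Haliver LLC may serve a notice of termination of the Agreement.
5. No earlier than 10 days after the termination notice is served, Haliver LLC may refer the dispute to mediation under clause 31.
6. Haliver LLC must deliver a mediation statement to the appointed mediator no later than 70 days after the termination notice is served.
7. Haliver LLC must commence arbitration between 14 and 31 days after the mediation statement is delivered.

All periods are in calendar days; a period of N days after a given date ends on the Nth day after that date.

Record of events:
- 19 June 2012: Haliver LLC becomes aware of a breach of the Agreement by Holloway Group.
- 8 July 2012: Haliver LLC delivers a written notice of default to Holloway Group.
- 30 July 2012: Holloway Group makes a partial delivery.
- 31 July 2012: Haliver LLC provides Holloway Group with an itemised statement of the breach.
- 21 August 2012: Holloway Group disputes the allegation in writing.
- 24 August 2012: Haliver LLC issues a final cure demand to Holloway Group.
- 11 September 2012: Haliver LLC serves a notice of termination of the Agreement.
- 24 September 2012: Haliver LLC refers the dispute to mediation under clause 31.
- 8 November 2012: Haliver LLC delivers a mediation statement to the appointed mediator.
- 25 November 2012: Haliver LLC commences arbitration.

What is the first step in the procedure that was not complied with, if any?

None — every step was satisfied

Step 1 — counting 27 days from 19 June 2012 (when the breach is discovered) gives a deadline of 16 July 2012; 8 July 2012 is within that limit.
Step 2 — 20 and 37 days from 8 July 2012 (when the default notice is delivered) are 28 July 2012 and 14 August 2012 respectively; done 31 July 2012, which is between those dates.
Step 3 — must wait 21 days from 31 July 2012 (when the itemised statement is provided), so not before 21 August 2012; 24 August 2012 is on or after that date.
Step 4 — must wait 10 days from 31 August 2012 (end of the 7-day hold period, which began when the final cure demand is issued on 24 August 2012), so not before 10 September 2012; done 11 September 2012 — permitted.
Step 5 — must wait 10 days from 11 September 2012 (when the termination notice is served), so not before 21 September 2012; done 24 September 2012 — permitted.
Step 6 — counting 70 days from 11 September 2012 (when the termination notice is served) gives a deadline of 20 November 2012; done 8 November 2012 — timely.
Step 7 — 14 and 31 days from 8 November 2012 (when the mediation statement is delivered) are 22 November 2012 and 9 December 2012 respectively; done 25 November 2012 — within the window.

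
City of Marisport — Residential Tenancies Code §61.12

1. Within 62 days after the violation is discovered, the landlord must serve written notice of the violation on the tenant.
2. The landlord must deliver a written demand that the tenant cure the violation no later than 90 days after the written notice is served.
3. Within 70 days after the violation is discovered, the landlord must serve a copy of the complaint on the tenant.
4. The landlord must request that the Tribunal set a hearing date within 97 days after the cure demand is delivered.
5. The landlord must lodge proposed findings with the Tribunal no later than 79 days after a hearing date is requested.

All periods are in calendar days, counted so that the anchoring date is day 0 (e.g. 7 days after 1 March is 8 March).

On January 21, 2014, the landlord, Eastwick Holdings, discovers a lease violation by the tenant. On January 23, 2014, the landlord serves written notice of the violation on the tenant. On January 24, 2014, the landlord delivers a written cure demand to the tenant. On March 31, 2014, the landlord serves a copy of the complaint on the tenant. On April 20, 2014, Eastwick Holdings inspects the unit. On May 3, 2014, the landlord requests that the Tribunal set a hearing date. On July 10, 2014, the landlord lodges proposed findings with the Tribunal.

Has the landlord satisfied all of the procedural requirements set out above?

No

Step 1 — counting 62 days from January 21, 2014 (when the violation is discovered) gives a deadline of March 24, 2014; January 23, 2014 is within that limit.
Step 2 — counting 90 days from January 23, 2014 (when the written notice is served) gives a deadline of April 23, 2014; completed January 24, 2014, before the deadline.
Step 3 — counting 70 days from January 21, 2014 (when the violation is discovered) gives a deadline of April 1, 2014; done March 31, 2014 — timely.
Step 4 — counting 97 days from January 24, 2014 (when the cure demand is delivered) gives a deadline of May 1, 2014; May 3, 2014 misses that deadline by 2 days.
No need to go further; step 4 was not satisfied.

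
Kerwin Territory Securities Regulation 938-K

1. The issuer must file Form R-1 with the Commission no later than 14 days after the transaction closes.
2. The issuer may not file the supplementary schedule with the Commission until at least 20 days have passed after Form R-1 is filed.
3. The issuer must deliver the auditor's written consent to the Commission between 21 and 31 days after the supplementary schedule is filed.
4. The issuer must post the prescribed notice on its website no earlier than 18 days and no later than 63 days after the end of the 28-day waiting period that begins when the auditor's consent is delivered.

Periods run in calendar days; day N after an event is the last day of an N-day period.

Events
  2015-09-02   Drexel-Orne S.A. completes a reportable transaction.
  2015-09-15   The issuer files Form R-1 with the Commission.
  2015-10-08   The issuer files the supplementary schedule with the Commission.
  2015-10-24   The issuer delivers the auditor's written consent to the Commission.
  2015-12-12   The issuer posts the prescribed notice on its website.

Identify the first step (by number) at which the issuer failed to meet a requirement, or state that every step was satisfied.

Step 3

Step 1 — counting 14 days from 2015-09-02 (when the transaction closes) gives a deadline of 2015-09-16; completed 2015-09-15, before the deadline.
Step 2 — must wait 20 days from 2015-09-15 (when Form R-1 is filed), so not before 2015-10-05; 2015-10-08 is on or after that date.
Step 3 — 21 and 31 days from 2015-10-08 (when the supplementary schedule is filed) are 2015-10-29 and 2015-11-08 respectively; done 2015-10-24 — 5 days before the window opened.
Later steps need not be reached.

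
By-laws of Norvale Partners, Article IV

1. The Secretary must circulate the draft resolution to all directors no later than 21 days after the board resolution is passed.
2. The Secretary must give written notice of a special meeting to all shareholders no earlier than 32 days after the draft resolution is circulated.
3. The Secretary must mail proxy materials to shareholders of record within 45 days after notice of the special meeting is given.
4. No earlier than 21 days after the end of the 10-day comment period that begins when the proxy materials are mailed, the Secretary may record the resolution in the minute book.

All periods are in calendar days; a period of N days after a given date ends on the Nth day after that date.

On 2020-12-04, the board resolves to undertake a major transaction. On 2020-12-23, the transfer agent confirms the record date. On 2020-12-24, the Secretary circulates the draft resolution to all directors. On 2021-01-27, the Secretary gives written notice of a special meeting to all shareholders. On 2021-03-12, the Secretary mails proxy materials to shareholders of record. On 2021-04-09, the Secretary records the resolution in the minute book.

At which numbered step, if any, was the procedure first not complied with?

Step 4

Step 1: 21 days after 2020-12-04 (when the board resolution is passed) is 2020-12-25; completed 2020-12-24, before the deadline.
Step 2: the earliest permitted date is 32 days after 2020-12-24 (when the draft resolution is circulated), i.e. 2021-01-25; done 2021-01-27, after the minimum wait.
Step 3: 45 days after 2021-01-27 (when notice of the special meeting is given) is 2021-03-13; done 2021-03-12 — timely.
Step 4: the earliest permitted date is 21 days after 2021-03-22 (end of the 10-day comment period, which began when the proxy materials are mailed on 2021-03-12), i.e. 2021-04-12; 2021-04-09 is 3 days before the earliest permitted date.
Later steps need not be reached.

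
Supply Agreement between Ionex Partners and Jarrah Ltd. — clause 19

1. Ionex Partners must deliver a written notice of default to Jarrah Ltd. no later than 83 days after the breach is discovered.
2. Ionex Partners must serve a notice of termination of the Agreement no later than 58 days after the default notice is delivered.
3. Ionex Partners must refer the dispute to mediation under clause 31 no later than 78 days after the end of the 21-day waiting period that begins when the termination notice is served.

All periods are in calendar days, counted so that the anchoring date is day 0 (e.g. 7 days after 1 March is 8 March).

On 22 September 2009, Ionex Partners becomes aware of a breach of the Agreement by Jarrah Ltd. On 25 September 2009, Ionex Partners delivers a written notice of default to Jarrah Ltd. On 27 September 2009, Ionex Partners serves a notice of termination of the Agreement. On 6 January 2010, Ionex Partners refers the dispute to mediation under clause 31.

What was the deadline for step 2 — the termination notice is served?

Step 2 runs from 25 September 2009, when the default notice is delivered. 58 days after 25 September 2009 is 22 November 2009.

22 November 2009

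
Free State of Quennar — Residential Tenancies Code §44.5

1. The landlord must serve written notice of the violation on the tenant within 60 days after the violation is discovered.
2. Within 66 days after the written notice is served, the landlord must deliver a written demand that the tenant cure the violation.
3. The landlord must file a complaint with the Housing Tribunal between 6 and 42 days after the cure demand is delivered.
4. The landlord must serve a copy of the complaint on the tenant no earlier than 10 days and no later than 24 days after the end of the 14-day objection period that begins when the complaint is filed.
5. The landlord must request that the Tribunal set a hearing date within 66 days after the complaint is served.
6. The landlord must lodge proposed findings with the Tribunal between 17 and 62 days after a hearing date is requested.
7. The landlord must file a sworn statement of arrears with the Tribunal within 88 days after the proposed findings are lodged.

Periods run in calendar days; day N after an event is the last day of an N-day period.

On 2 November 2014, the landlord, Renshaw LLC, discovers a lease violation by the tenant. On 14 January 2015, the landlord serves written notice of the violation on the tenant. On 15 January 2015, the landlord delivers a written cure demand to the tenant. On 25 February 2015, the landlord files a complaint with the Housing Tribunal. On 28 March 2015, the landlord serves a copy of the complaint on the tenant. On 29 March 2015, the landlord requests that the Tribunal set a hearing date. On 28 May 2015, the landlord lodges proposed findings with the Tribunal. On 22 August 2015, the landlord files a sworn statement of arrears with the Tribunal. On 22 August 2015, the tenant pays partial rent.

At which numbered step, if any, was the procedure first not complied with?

Step 1

(1) due by 2 November 2014 + 60 days = 1 January 2015; done 14 January 2015 — 13 days late.
That is the first point of non-compliance.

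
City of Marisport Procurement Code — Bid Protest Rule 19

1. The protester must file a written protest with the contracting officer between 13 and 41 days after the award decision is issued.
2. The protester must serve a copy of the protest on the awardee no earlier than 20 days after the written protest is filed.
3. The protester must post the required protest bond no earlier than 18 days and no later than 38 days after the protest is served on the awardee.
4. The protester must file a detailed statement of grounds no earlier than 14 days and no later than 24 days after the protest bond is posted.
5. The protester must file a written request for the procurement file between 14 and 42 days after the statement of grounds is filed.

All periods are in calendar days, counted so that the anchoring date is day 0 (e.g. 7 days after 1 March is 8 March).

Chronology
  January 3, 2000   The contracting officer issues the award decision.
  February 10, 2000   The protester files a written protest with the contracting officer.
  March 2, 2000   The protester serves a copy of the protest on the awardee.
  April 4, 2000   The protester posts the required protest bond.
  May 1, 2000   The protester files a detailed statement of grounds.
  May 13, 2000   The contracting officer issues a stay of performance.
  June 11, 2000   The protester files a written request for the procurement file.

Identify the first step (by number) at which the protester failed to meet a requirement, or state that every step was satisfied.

Step 4

Step 1 — 13 and 41 days from January 3, 2000 (when the award decision is issued) are January 16, 2000 and February 13, 2000 respectively; done February 10, 2000, which is between those dates.
Step 2 — must wait 20 days from February 10, 2000 (when the written protest is filed), so not before March 1, 2000; March 2, 2000 is on or after that date.
Step 3 — 18 and 38 days from March 2, 2000 (when the protest is served on the awardee) are March 20, 2000 and April 9, 2000 respectively; done April 4, 2000 — within the window.
Step 4 — 14 and 24 days from April 4, 2000 (when the protest bond is posted) are April 18, 2000 and April 28, 2000 respectively; May 1, 2000 is 3 days past the end of the window.
Later steps need not be reached.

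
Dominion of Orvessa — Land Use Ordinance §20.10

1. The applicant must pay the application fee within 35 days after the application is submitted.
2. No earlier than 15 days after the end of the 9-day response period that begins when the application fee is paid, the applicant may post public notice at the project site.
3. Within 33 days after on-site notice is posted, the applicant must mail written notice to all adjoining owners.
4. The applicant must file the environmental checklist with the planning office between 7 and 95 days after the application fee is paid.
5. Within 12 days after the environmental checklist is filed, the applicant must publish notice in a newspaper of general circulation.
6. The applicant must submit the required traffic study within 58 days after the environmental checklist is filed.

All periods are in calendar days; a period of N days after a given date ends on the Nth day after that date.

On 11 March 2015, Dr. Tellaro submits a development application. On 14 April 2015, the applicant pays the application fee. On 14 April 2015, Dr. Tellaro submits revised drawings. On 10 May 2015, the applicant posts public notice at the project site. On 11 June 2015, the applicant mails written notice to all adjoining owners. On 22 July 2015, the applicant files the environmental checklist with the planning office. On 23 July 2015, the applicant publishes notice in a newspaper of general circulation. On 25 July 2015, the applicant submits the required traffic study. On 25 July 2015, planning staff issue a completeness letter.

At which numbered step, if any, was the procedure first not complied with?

Step 4

Step 1: 35 days after 11 March 2015 (when the application is submitted) is 15 April 2015; done 14 April 2015 — timely.
Step 2: the earliest permitted date is 15 days after 23 April 2015 (end of the 9-day response period, which began when the application fee is paid on 14 April 2015), i.e. 8 May 2015; 10 May 2015 is on or after that date.
Step 3: 33 days after 10 May 2015 (when on-site notice is posted) is 12 June 2015; 11 June 2015 is within that limit.
Step 4: the window is 7–95 days after 14 April 2015 (when the application fee is paid), so 21 April 2015 through 18 July 2015; done 22 July 2015 — 4 days after the window closed.
The procedure was therefore not followed at step 4.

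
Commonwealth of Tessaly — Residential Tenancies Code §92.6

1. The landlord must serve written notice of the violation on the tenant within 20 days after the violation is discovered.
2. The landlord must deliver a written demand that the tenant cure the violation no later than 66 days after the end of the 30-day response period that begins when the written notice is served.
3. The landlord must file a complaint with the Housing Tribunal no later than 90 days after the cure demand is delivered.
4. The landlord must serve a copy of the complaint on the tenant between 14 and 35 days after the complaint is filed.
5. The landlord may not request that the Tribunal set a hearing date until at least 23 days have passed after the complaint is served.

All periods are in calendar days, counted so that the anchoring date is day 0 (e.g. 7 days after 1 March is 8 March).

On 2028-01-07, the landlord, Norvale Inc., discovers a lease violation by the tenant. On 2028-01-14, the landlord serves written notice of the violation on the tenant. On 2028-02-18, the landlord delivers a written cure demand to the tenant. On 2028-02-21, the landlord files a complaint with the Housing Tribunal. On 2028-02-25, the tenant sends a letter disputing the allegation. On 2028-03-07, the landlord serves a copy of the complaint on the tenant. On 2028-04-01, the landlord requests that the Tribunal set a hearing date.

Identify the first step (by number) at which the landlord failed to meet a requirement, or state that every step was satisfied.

Step 1 — counting 20 days from 2028-01-07 (when the violation is discovered) gives a deadline of 2028-01-27; completed 2028-01-14, before the deadline.
Step 2 — counting 66 days from 2028-02-13 (end of the 30-day response period, which began when the written notice is served on 2028-01-14) gives a deadline of 2028-04-19; completed 2028-02-18, before the deadline.
Step 3 — counting 90 days from 2028-02-18 (when the cure demand is delivered) gives a deadline of 2028-05-18; 2028-02-21 is within that limit.
Step 4 — 14 and 35 days from 2028-02-21 (when the complaint is filed) are 2028-03-06 and 2028-03-27 respectively; 2028-03-07 falls inside that range.
Step 5 — must wait 23 days from 2028-03-07 (when the complaint is served), so not before 2028-03-30; 2028-04-01 is on or after that date.

None — every step was satisfied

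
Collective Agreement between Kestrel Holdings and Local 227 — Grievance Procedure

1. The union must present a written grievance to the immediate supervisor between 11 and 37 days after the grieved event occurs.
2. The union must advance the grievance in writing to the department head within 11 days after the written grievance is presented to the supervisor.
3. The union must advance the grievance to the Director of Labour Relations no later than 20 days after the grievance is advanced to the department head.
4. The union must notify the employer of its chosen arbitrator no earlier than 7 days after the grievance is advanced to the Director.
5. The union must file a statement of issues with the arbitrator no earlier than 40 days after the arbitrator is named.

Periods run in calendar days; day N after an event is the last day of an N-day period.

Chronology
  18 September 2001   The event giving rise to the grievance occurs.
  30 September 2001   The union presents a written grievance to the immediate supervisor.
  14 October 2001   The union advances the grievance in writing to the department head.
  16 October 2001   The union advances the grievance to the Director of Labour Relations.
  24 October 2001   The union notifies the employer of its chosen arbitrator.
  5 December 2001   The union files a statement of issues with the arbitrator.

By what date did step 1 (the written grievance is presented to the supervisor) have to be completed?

25 October 2001

Step 1 runs from 18 September 2001, when the grieved event occurs. The window is 11–37 days after 18 September 2001; it closes on 25 October 2001.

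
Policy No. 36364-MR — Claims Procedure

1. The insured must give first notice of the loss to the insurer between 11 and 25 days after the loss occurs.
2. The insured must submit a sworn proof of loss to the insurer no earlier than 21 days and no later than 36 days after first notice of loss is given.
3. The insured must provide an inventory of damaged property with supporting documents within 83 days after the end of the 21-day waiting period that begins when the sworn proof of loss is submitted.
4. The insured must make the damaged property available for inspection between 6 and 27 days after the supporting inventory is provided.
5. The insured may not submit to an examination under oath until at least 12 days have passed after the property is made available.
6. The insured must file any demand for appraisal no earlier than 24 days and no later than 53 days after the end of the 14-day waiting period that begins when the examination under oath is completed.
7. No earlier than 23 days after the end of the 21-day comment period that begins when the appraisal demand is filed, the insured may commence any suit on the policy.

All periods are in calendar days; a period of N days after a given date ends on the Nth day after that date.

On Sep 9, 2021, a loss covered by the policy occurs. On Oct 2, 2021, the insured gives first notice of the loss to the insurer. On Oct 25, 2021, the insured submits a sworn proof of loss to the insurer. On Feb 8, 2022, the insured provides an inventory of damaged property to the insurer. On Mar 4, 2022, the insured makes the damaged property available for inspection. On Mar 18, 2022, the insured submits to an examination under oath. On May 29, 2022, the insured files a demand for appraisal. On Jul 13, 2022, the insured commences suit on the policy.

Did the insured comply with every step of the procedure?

Step 1 — 11 and 25 days from Sep 9, 2021 (when the loss occurs) are Sep 20, 2021 and Oct 4, 2021 respectively; done Oct 2, 2021, which is between those dates.
Step 2 — 21 and 36 days from Oct 2, 2021 (when first notice of loss is given) are Oct 23, 2021 and Nov 7, 2021 respectively; Oct 25, 2021 falls inside that range.
Step 3 — counting 83 days from Nov 15, 2021 (end of the 21-day waiting period, which began when the sworn proof of loss is submitted on Oct 25, 2021) gives a deadline of Feb 6, 2022; Feb 8, 2022 misses that deadline by 2 days.

No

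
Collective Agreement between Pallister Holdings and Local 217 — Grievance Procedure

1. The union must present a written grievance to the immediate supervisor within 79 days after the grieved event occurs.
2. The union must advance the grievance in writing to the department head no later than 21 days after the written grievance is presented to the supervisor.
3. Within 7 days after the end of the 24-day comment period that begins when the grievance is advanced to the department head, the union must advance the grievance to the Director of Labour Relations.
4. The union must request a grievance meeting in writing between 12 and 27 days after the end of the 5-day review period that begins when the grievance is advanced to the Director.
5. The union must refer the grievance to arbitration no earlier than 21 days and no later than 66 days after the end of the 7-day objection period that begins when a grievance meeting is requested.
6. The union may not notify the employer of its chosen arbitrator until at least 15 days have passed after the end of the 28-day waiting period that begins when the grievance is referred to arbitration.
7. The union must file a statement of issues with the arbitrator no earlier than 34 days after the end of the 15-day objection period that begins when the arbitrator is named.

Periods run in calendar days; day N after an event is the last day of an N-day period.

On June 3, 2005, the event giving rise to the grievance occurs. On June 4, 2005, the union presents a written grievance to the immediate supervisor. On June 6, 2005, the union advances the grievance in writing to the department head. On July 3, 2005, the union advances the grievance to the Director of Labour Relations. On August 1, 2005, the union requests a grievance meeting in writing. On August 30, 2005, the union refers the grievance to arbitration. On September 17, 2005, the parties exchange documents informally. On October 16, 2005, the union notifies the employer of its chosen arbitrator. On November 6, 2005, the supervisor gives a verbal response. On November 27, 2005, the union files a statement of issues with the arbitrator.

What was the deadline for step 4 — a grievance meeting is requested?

August 4, 2005

The grievance is advanced to the Director on July 3, 2005; the 5-day review period therefore ends July 8, 2005, and step 4 runs from that date. The window is 12–27 days after July 8, 2005; it closes on August 4, 2005.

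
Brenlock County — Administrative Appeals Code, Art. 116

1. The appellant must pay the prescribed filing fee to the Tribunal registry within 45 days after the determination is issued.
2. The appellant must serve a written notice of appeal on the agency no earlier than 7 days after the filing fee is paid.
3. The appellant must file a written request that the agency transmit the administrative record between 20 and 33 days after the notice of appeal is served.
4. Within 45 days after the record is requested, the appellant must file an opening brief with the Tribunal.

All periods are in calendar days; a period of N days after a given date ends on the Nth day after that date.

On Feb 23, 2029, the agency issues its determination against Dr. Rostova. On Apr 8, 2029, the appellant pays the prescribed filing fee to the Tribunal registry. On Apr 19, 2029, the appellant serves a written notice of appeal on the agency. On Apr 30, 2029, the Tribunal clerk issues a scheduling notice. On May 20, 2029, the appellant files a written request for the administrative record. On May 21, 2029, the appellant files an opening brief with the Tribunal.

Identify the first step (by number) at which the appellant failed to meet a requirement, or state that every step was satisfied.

None — every step was satisfied

(1) due by Feb 23, 2029 + 45 days = Apr 9, 2029; Apr 8, 2029 is within that limit.
(2) permitted from Apr 8, 2029 + 7 days = Apr 15, 2029 onward; done Apr 19, 2029 — permitted.
(3) the permitted window runs from Apr 19, 2029 + 20 = May 9, 2029 to Apr 19, 2029 + 33 = May 22, 2029; done May 20, 2029, which is between those dates.
(4) due by May 20, 2029 + 45 days = Jul 4, 2029; completed May 21, 2029, before the deadline.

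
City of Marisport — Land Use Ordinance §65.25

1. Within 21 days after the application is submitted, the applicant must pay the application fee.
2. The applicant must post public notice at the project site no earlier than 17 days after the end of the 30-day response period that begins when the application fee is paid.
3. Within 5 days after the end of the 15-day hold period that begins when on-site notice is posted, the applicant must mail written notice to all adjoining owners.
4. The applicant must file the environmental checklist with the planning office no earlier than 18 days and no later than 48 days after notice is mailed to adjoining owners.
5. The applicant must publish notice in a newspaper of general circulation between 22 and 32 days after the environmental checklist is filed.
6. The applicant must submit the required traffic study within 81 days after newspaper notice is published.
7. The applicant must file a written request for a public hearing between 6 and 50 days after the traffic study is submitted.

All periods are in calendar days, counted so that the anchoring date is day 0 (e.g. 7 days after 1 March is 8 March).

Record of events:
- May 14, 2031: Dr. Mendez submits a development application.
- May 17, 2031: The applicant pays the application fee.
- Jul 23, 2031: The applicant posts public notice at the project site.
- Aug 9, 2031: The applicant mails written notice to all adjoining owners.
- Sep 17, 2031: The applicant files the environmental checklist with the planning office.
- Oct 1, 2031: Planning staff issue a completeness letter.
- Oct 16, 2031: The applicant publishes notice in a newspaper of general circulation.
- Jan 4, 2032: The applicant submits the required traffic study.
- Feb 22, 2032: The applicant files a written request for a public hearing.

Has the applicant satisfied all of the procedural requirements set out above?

Yes

Step 1: 21 days after May 14, 2031 (when the application is submitted) is Jun 4, 2031; May 17, 2031 is within that limit.
Step 2: the earliest permitted date is 17 days after Jun 16, 2031 (end of the 30-day response period, which began when the application fee is paid on May 17, 2031), i.e. Jul 3, 2031; done Jul 23, 2031, after the minimum wait.
Step 3: 5 days after Aug 7, 2031 (end of the 15-day hold period, which began when on-site notice is posted on Jul 23, 2031) is Aug 12, 2031; Aug 9, 2031 is within that limit.
Step 4: the window is 18–48 days after Aug 9, 2031 (when notice is mailed to adjoining owners), so Aug 27, 2031 through Sep 26, 2031; done Sep 17, 2031 — within the window.
Step 5: the window is 22–32 days after Sep 17, 2031 (when the environmental checklist is filed), so Oct 9, 2031 through Oct 19, 2031; Oct 16, 2031 falls inside that range.
Step 6: 81 days after Oct 16, 2031 (when newspaper notice is published) is Jan 5, 2032; done Jan 4, 2032 — timely.
Step 7: the window is 6–50 days after Jan 4, 2032 (when the traffic study is submitted), so Jan 10, 2032 through Feb 23, 2032; done Feb 22, 2032 — within the window.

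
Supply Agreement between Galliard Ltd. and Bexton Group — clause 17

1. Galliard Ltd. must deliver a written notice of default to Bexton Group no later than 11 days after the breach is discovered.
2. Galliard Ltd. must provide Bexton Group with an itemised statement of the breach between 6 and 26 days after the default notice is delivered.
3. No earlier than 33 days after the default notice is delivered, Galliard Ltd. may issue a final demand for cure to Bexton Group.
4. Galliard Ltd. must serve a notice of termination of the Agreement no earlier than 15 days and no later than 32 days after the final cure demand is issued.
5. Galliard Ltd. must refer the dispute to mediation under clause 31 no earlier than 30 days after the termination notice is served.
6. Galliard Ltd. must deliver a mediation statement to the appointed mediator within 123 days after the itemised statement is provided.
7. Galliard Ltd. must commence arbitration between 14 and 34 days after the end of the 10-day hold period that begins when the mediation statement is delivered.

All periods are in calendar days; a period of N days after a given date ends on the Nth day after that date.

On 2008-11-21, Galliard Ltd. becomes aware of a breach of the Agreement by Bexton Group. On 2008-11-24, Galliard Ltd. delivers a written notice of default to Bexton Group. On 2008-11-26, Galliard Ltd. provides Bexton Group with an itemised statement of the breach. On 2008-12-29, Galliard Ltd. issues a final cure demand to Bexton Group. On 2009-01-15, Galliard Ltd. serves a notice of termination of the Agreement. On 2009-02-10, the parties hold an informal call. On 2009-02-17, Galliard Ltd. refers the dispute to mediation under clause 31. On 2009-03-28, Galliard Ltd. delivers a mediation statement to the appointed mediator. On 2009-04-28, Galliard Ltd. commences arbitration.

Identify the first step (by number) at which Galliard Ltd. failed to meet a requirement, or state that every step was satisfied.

Step 2

Step 1 — counting 11 days from 2008-11-21 (when the breach is discovered) gives a deadline of 2008-12-02; done 2008-11-24 — timely.
Step 2 — 6 and 26 days from 2008-11-24 (when the default notice is delivered) are 2008-11-30 and 2008-12-20 respectively; 2008-11-26 is 4 days too early.
That is the first point of non-compliance.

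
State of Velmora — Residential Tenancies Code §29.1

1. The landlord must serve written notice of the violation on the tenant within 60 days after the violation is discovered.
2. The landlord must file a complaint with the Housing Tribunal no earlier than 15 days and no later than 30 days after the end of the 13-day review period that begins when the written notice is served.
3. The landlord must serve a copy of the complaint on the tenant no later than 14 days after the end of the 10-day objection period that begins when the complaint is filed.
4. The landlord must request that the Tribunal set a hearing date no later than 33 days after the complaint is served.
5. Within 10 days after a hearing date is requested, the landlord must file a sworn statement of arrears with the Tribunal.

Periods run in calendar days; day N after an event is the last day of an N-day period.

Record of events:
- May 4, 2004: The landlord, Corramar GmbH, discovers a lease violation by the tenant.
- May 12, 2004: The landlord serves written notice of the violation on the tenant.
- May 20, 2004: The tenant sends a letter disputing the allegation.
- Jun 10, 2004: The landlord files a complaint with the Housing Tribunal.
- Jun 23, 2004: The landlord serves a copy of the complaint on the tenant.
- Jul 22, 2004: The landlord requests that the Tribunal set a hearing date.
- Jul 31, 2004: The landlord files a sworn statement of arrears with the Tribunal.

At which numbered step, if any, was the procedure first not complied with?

None — every step was satisfied

(1) due by May 4, 2004 + 60 days = Jul 3, 2004; done May 12, 2004 — timely.
(2) the permitted window runs from May 25, 2004 + 15 = Jun 9, 2004 to May 25, 2004 + 30 = Jun 24, 2004; done Jun 10, 2004 — within the window.
(3) due by Jun 20, 2004 + 14 days = Jul 4, 2004; Jun 23, 2004 is within that limit.
(4) due by Jun 23, 2004 + 33 days = Jul 26, 2004; Jul 22, 2004 is within that limit.
(5) due by Jul 22, 2004 + 10 days = Aug 1, 2004; done Jul 31, 2004 — timely.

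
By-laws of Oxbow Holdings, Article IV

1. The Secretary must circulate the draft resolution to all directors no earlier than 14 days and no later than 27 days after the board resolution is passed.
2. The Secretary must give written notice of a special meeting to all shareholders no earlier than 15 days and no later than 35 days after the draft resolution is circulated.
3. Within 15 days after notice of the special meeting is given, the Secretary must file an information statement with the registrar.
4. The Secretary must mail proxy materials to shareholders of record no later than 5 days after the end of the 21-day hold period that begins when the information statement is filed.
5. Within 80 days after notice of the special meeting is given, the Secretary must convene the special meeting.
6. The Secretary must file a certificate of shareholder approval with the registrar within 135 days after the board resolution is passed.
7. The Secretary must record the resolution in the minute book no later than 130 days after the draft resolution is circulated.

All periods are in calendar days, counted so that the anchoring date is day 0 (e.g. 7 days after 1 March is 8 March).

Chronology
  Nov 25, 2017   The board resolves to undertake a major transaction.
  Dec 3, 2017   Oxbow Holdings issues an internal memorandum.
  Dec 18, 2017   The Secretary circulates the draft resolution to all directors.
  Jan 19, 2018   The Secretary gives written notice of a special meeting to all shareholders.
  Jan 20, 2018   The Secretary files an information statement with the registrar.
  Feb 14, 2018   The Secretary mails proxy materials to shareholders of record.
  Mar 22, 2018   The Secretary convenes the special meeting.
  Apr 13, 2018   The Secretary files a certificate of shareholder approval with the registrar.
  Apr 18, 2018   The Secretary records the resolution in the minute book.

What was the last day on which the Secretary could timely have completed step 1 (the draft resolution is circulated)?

Dec 22, 2017

Step 1 runs from Nov 25, 2017, when the board resolution is passed. The window is 14–27 days after Nov 25, 2017; it closes on Dec 22, 2017.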